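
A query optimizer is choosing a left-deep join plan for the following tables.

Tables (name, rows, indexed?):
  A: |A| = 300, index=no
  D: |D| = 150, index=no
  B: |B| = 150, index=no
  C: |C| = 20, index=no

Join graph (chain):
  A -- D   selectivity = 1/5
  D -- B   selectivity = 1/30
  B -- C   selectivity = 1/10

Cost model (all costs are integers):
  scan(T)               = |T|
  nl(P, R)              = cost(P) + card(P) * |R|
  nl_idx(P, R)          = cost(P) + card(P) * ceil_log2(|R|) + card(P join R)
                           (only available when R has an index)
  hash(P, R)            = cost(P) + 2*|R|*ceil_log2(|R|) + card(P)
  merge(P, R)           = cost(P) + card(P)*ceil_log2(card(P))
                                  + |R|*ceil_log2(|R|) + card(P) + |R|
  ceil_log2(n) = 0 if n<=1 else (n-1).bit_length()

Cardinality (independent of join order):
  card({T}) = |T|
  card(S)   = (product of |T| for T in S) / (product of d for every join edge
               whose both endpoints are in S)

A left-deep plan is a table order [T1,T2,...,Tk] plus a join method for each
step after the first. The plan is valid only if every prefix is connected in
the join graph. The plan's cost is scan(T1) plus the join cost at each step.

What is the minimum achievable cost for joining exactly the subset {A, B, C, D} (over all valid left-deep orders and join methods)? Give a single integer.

Selinger DP over subsets of {A,B,C,D}:
  {A}: scan cost=300, card=300
  {D}: scan cost=150, card=150
  {B}: scan cost=150, card=150
  {C}: scan cost=20, card=20
  {AD}: card=9000; try (D,hash)→3000, (A,merge)→4500, (D,merge)→4650, (A,hash)→5700, (A,nl)→45150, (D,nl)→45300; best=3000 via (D,hash)
  {BD}: card=750; try (D,hash)→2700, (B,hash)→2700, (D,merge)→2850, (B,merge)→2850, (D,nl)→22650, (B,nl)→22650; best=2700 via (D,hash)
  {BC}: card=300; try (C,hash)→500, (B,merge)→1490, (C,merge)→1620, (B,hash)→2440, (B,nl)→3020, (C,nl)→3150; best=500 via (C,hash)
  {ABD}: card=45000; try (A,hash)→8850, (A,merge)→13950, (B,hash)→14400, (B,merge)→139350, (A,nl)→227700, (B,nl)→1353000; best=8850 via (A,hash)
  {BCD}: card=1500; try (D,hash)→3200, (C,hash)→3650, (D,merge)→4850, (C,merge)→11070, (C,nl)→17700, (D,nl)→45500; best=3200 via (D,hash)
  {ABCD}: card=90000; try (A,hash)→10100, (A,merge)→24200, (C,hash)→54050, (A,nl)→453200, (C,merge)→773970, (C,nl)→908850; best=10100 via (A,hash)

10100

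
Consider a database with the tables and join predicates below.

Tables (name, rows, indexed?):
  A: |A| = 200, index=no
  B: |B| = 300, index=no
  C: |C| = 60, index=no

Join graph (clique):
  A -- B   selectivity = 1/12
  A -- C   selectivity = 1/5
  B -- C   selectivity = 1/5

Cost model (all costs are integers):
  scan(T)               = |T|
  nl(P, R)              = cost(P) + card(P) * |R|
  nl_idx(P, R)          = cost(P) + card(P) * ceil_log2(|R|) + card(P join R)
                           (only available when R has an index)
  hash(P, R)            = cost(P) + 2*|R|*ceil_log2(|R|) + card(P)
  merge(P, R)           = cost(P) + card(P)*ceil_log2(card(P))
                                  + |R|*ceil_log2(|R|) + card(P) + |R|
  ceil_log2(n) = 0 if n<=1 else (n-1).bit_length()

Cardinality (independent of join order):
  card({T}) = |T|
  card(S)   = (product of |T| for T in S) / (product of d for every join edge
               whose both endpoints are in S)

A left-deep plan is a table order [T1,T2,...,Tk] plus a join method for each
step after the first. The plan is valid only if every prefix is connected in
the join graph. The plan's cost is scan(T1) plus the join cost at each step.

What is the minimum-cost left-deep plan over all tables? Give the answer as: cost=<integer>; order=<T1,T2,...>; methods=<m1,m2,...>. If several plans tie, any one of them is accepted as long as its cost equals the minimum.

cost=8120; order=B,C,A; methods=hash,hash

Selinger DP (subsets sized 1..n):
  {A}: scan cost=200, card=200
  {B}: scan cost=300, card=300
  {C}: scan cost=60, card=60
  {AB}: card=5000; try (A,hash)→3800, (B,merge)→5000, (A,merge)→5100, (B,hash)→5800, (B,nl)→60200, (A,nl)→60300; best=3800 via (A,hash)
  {AC}: card=2400; try (C,hash)→1120, (A,merge)→2280, (C,merge)→2420, (A,hash)→3320, (A,nl)→12060, (C,nl)→12200; best=1120 via (C,hash)
  {BC}: card=3600; try (C,hash)→1320, (B,merge)→3480, (C,merge)→3720, (B,hash)→5520, (B,nl)→18060, (C,nl)→18300; best=1320 via (C,hash)
  {ABC}: card=12000; try (A,hash)→8120, (B,hash)→8920, (C,hash)→9520, (B,merge)→35320, (A,merge)→49920, (C,merge)→74220 …(+3); best=8120 via (A,hash)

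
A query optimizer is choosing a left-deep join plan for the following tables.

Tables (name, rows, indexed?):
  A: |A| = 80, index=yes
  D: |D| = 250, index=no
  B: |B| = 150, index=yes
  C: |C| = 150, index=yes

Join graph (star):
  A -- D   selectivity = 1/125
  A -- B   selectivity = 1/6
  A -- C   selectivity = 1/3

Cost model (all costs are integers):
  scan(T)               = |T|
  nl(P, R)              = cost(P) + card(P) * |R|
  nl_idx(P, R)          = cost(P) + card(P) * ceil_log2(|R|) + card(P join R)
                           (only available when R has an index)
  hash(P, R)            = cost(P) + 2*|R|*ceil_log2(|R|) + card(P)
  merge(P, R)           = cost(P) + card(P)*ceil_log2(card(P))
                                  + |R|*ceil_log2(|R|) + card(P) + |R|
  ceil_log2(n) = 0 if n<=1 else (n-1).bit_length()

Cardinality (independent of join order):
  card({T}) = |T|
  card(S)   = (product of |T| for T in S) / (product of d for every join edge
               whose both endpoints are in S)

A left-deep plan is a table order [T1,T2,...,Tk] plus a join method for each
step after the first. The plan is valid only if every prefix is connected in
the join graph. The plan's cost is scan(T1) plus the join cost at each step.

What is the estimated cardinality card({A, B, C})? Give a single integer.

Tables in S: A(80), B(150), C(150)
Edges inside S: A-B(d=6), A-C(d=3)
numerator = 80 * 150 * 150 = 1800000
denominator = 6 * 3 = 18
card(S) = 1800000 / 18 = 100000

100000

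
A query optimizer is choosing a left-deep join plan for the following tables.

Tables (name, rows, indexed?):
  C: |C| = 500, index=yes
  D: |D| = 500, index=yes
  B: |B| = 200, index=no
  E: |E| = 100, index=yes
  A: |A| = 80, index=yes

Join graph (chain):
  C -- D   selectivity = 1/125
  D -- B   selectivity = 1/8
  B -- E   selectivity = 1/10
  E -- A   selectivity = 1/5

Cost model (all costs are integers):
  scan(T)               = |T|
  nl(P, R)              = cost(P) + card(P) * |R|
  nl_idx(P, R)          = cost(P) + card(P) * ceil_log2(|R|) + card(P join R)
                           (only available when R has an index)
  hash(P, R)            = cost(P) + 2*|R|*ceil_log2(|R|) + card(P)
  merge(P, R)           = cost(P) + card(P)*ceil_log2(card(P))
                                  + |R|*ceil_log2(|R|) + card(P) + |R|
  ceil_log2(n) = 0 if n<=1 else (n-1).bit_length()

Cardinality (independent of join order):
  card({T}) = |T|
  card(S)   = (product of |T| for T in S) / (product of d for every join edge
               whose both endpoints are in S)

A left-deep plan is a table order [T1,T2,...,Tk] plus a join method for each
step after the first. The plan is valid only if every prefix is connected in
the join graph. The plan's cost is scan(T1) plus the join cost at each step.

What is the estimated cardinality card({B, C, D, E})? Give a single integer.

500000

Tables in S: B(200), C(500), D(500), E(100)
Edges inside S: C-D(d=125), D-B(d=8), B-E(d=10)
numerator = 200 * 500 * 500 * 100 = 5000000000
denominator = 125 * 8 * 10 = 10000
card(S) = 5000000000 / 10000 = 500000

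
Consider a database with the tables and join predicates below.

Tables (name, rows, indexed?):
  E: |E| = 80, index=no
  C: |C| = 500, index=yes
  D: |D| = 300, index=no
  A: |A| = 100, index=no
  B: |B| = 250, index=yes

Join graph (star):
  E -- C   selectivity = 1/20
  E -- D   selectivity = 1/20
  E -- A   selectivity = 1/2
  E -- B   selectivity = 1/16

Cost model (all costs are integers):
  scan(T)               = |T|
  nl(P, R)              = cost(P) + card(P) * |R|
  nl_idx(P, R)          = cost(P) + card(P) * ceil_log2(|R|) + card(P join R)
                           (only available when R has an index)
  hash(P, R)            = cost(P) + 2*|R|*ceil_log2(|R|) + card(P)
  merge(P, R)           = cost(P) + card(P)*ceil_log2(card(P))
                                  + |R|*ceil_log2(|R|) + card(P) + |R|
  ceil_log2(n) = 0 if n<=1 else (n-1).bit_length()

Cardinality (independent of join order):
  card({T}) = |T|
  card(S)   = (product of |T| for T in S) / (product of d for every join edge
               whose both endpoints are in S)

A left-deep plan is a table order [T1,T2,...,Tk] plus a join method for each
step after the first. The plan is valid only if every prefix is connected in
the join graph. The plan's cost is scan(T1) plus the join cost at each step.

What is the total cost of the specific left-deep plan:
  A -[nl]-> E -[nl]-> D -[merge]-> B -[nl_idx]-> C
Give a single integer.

step 1: scan A: cost=100, card=100
step 2: join E via nl
    card(P join E) = 100*80/(2) = 4000
    cost = 100 + 100*80 = 8100
step 3: join D via nl
    card(P join D) = 4000*300/(20) = 60000
    cost = 8100 + 4000*300 = 1208100
step 4: join B via merge
    card(P join B) = 60000*250/(16) = 937500
    cost = 1208100 + 60000*16 + 250*8 + 60000 + 250 = 2230350
step 5: join C via nl_idx
    card(P join C) = 937500*500/(20) = 23437500
    cost = 2230350 + 937500*9 + 23437500 = 34105350

34105350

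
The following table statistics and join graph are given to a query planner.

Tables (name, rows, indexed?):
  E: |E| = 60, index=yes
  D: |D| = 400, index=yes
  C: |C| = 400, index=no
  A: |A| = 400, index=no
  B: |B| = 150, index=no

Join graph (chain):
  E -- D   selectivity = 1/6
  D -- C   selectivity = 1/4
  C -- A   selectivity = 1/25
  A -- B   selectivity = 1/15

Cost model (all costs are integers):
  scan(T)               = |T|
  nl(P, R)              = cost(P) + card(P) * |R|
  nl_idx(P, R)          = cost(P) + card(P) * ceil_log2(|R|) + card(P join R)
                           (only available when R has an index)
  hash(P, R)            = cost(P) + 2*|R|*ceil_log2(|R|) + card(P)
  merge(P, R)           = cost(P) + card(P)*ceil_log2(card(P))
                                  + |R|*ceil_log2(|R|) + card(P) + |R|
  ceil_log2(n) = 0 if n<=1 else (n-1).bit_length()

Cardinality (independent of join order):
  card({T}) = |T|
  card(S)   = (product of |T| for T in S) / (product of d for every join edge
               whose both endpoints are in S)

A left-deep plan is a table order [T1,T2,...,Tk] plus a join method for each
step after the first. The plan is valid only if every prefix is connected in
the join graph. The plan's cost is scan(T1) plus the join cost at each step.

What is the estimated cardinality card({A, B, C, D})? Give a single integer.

Tables in S: A(400), B(150), C(400), D(400)
Edges inside S: D-C(d=4), C-A(d=25), A-B(d=15)
numerator = 400 * 150 * 400 * 400 = 9600000000
denominator = 4 * 25 * 15 = 1500
card(S) = 9600000000 / 1500 = 6400000

6400000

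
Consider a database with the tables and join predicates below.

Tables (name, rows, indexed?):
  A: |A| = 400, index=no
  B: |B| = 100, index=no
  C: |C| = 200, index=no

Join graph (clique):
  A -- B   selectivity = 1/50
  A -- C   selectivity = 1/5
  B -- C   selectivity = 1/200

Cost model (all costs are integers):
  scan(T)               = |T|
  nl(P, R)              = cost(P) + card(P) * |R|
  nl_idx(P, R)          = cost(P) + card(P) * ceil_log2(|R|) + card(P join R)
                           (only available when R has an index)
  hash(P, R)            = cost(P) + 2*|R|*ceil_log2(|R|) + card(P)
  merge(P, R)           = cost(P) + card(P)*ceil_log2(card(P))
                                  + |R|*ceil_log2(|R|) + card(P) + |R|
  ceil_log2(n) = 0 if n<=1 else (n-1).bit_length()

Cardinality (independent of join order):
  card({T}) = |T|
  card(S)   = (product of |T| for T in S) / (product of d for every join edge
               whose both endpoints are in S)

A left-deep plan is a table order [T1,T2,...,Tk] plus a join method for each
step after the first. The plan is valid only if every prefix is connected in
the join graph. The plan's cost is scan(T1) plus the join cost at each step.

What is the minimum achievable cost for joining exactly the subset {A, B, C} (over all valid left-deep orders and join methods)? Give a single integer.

Selinger DP over subsets of {A,B,C}:
  {A}: scan cost=400, card=400
  {B}: scan cost=100, card=100
  {C}: scan cost=200, card=200
  {AB}: card=800; try (B,hash)→2200, (A,merge)→4900, (B,merge)→5200, (A,hash)→7400, (A,nl)→40100, (B,nl)→40400; best=2200 via (B,hash)
  {AC}: card=16000; try (C,hash)→4000, (A,merge)→6000, (C,merge)→6200, (A,hash)→7600, (A,nl)→80200, (C,nl)→80400; best=4000 via (C,hash)
  {BC}: card=100; try (B,hash)→1800, (C,merge)→2700, (B,merge)→2800, (C,hash)→3400, (C,nl)→20100, (B,nl)→20200; best=1800 via (B,hash)
  {ABC}: card=160; try (C,hash)→6200, (A,merge)→6600, (A,hash)→9100, (C,merge)→12800, (B,hash)→21400, (A,nl)→41800 …(+3); best=6200 via (C,hash)

6200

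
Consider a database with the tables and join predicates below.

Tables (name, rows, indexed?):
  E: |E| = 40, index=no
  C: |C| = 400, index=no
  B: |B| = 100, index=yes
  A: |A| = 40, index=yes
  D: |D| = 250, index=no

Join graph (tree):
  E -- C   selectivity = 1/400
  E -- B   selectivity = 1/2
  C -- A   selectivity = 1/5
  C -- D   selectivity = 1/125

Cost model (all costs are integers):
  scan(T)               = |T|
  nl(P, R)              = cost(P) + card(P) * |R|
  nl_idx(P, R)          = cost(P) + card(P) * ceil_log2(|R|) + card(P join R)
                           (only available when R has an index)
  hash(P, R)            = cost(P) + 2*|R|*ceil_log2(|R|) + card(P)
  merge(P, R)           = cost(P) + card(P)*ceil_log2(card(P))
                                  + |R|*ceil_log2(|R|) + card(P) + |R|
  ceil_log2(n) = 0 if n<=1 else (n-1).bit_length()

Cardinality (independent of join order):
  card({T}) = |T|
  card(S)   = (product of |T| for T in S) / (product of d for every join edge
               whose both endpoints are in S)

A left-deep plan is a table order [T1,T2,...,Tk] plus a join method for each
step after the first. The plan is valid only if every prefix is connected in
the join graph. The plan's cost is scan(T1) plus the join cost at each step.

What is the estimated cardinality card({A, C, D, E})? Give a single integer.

Tables in S: A(40), C(400), D(250), E(40)
Edges inside S: E-C(d=400), C-A(d=5), C-D(d=125)
numerator = 40 * 400 * 250 * 40 = 160000000
denominator = 400 * 5 * 125 = 250000
card(S) = 160000000 / 250000 = 640

640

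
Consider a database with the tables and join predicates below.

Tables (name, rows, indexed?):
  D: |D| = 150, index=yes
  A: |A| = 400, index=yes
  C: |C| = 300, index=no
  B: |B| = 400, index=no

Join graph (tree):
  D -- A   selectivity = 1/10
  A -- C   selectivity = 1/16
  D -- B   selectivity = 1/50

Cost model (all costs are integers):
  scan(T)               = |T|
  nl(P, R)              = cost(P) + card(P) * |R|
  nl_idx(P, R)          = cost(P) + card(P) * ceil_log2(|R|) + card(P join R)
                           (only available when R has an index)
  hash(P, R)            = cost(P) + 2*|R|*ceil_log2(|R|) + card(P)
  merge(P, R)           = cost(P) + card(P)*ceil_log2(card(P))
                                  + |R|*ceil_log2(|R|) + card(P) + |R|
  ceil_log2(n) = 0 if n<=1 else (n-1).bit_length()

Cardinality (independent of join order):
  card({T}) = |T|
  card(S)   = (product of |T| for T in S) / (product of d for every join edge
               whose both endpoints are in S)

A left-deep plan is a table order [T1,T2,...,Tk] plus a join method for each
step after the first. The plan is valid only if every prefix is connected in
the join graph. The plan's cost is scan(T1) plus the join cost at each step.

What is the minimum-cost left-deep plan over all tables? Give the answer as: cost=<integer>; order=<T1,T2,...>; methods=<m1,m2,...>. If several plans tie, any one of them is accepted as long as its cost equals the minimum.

Selinger DP (subsets sized 1..n):
  {D}: scan cost=150, card=150
  {A}: scan cost=400, card=400
  {C}: scan cost=300, card=300
  {B}: scan cost=400, card=400
  {AD}: card=6000; try (D,hash)→3200, (A,merge)→5500, (D,merge)→5750, (A,hash)→7500, (A,nl_idx)→7500, (D,nl_idx)→9600 …(+2); best=3200 via (D,hash)
  {BD}: card=1200; try (D,hash)→3200, (D,nl_idx)→4800, (B,merge)→5500, (D,merge)→5750, (B,hash)→7500, (B,nl)→60150 …(+1); best=3200 via (D,hash)
  {AC}: card=7500; try (C,hash)→6200, (A,merge)→7300, (C,merge)→7400, (A,hash)→7800, (A,nl_idx)→10500, (A,nl)→120300 …(+1); best=6200 via (C,hash)
  {ACD}: card=112500; try (C,hash)→14600, (D,hash)→16100, (C,merge)→90200, (D,merge)→112550, (D,nl_idx)→178700, (D,nl)→1131200 …(+1); best=14600 via (C,hash)
  {ABD}: card=48000; try (A,hash)→11600, (B,hash)→16400, (A,merge)→21600, (A,nl_idx)→62000, (B,merge)→91200, (A,nl)→483200 …(+1); best=11600 via (A,hash)
  {ABCD}: card=900000; try (C,hash)→65000, (B,hash)→134300, (C,merge)→830600, (B,merge)→2043600, (C,nl)→14411600, (B,nl)→45014600; best=65000 via (C,hash)

cost=65000; order=B,D,A,C; methods=hash,hash,hash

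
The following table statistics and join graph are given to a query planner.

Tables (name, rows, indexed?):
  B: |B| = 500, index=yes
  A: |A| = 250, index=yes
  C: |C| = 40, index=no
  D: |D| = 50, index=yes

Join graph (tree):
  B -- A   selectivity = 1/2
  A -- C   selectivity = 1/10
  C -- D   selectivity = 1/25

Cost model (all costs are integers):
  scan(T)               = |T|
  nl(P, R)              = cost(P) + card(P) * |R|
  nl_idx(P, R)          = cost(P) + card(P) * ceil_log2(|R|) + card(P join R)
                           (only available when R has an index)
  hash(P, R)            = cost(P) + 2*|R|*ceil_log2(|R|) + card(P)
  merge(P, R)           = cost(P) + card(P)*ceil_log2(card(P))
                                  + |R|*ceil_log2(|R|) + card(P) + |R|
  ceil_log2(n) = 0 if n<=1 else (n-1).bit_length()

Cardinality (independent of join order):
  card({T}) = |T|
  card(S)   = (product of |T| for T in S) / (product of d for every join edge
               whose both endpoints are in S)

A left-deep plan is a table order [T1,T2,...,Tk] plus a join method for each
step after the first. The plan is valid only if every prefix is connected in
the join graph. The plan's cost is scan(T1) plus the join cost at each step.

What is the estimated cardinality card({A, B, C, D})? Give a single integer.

500000

Tables in S: A(250), B(500), C(40), D(50)
Edges inside S: B-A(d=2), A-C(d=10), C-D(d=25)
numerator = 250 * 500 * 40 * 50 = 250000000
denominator = 2 * 10 * 25 = 500
card(S) = 250000000 / 500 = 500000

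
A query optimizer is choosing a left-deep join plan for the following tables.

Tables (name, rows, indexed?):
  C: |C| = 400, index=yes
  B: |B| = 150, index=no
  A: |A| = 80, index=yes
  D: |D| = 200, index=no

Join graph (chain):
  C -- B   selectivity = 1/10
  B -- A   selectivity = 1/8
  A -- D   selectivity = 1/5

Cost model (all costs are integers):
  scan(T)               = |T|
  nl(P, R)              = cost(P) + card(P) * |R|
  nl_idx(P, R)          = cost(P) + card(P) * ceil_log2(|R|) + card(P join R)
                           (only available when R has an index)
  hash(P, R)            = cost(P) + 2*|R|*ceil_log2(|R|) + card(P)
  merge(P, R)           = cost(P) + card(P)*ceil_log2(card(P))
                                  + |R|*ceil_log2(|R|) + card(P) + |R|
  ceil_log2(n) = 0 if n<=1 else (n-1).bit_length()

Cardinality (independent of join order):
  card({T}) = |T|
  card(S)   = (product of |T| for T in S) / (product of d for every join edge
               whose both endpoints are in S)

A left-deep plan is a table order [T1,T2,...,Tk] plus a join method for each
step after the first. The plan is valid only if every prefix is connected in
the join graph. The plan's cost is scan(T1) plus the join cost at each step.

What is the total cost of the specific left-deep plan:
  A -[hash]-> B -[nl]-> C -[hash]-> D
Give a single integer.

665760

step 1: scan A: cost=80, card=80
step 2: join B via hash
    card(P join B) = 80*150/(8) = 1500
    cost = 80 + 2*150*8 + 80 = 2560
step 3: join C via nl
    card(P join C) = 1500*400/(10) = 60000
    cost = 2560 + 1500*400 = 602560
step 4: join D via hash
    card(P join D) = 60000*200/(5) = 2400000
    cost = 602560 + 2*200*8 + 60000 = 665760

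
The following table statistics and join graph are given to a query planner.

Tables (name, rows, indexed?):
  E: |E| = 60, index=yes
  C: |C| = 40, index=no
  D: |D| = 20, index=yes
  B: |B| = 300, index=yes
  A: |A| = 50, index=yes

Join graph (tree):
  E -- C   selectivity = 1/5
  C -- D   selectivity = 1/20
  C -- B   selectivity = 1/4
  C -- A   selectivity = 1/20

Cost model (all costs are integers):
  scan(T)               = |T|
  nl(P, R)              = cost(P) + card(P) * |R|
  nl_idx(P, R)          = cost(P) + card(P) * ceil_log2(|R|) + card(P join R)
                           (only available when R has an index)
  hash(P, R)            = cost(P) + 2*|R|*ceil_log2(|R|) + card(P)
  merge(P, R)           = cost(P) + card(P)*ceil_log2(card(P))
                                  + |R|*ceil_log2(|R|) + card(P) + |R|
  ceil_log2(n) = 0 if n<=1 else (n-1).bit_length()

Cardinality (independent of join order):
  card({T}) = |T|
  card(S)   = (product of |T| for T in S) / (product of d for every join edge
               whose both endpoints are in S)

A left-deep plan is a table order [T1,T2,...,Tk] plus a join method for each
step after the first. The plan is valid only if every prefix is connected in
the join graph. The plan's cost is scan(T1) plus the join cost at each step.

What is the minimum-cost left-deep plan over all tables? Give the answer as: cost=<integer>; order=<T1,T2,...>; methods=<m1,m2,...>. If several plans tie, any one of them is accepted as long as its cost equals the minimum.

cost=8040; order=C,D,A,E,B; methods=hash,nl_idx,hash,hash

Selinger DP (subsets sized 1..n):
  {E}: scan cost=60, card=60
  {C}: scan cost=40, card=40
  {D}: scan cost=20, card=20
  {B}: scan cost=300, card=300
  {A}: scan cost=50, card=50
  {CE}: card=480; try (C,hash)→600, (E,merge)→740, (E,nl_idx)→760, (C,merge)→760, (E,hash)→800, (E,nl)→2440 …(+1); best=600 via (C,hash)
  {CD}: card=40; try (D,hash)→280, (D,nl_idx)→280, (C,merge)→420, (D,merge)→440, (C,hash)→520, (C,nl)→820 …(+1); best=280 via (D,hash)
  {BC}: card=3000; try (C,hash)→1080, (B,merge)→3320, (B,nl_idx)→3400, (C,merge)→3580, (B,hash)→5480, (B,nl)→12040 …(+1); best=1080 via (C,hash)
  {AC}: card=100; try (A,nl_idx)→380, (C,hash)→580, (A,merge)→670, (C,merge)→680, (A,hash)→680, (A,nl)→2040 …(+1); best=380 via (A,nl_idx)
  {CDE}: card=480; try (E,merge)→980, (E,nl_idx)→1000, (E,hash)→1040, (D,hash)→1280, (E,nl)→2680, (D,nl_idx)→3480 …(+2); best=980 via (E,merge)
  {BCE}: card=36000; try (E,hash)→4800, (B,hash)→6480, (B,merge)→8400, (E,merge)→40500, (B,nl_idx)→40920, (E,nl_idx)→55080 …(+2); best=4800 via (E,hash)
  {ACE}: card=1200; try (E,hash)→1200, (E,merge)→1600, (A,hash)→1680, (E,nl_idx)→2180, (A,nl_idx)→4680, (A,merge)→5750 …(+2); best=1200 via (E,hash)
  {BCD}: card=3000; try (B,merge)→3560, (B,nl_idx)→3640, (D,hash)→4280, (B,hash)→5720, (B,nl)→12280, (D,nl_idx)→19080 …(+2); best=3560 via (B,merge)
  {ACD}: card=100; try (A,nl_idx)→620, (D,hash)→680, (A,merge)→910, (A,hash)→920, (D,nl_idx)→980, (D,merge)→1300 …(+2); best=620 via (A,nl_idx)
  {ABC}: card=7500; try (B,merge)→4180, (A,hash)→4680, (B,hash)→5880, (B,nl_idx)→8780, (A,nl_idx)→26580, (B,nl)→30380 …(+2); best=4180 via (B,merge)
  {BCDE}: card=36000; try (B,hash)→6860, (E,hash)→7280, (B,merge)→8780, (D,hash)→41000, (B,nl_idx)→41300, (E,merge)→42980 …(+6); best=6860 via (B,hash)
  {ACDE}: card=1200; try (E,hash)→1440, (E,merge)→1840, (A,hash)→2060, (E,nl_idx)→2420, (D,hash)→2600, (A,nl_idx)→5060 …(+6); best=1440 via (E,hash)
  {ABCE}: card=90000; try (B,hash)→7800, (E,hash)→12400, (B,merge)→18600, (A,hash)→41400, (B,nl_idx)→102000, (E,merge)→109600 …(+6); best=7800 via (B,hash)
  {ABCD}: card=7500; try (B,merge)→4420, (B,hash)→6120, (A,hash)→7160, (B,nl_idx)→9020, (D,hash)→11880, (A,nl_idx)→29060 …(+6); best=4420 via (B,merge)
  {ABCDE}: card=90000; try (B,hash)→8040, (E,hash)→12640, (B,merge)→18840, (A,hash)→43460, (D,hash)→98000, (B,nl_idx)→102240 …(+10); best=8040 via (B,hash)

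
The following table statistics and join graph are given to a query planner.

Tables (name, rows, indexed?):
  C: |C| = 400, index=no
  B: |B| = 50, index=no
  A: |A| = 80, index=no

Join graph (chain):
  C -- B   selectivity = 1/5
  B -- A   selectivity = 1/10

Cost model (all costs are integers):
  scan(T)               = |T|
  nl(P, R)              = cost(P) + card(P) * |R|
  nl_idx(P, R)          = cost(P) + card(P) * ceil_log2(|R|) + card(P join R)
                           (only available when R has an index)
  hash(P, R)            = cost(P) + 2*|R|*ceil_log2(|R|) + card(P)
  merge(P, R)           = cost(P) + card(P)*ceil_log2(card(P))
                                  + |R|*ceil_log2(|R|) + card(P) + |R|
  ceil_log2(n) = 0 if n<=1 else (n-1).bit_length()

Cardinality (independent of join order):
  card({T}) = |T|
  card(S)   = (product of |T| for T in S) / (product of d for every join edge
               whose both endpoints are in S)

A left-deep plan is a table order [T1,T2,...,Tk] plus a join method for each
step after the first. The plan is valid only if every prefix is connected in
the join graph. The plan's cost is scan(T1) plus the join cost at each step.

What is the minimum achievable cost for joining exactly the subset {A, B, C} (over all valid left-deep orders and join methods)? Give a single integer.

Selinger DP over subsets of {A,B,C}:
  {C}: scan cost=400, card=400
  {B}: scan cost=50, card=50
  {A}: scan cost=80, card=80
  {BC}: card=4000; try (B,hash)→1400, (C,merge)→4400, (B,merge)→4750, (C,hash)→7300, (C,nl)→20050, (B,nl)→20400; best=1400 via (B,hash)
  {AB}: card=400; try (B,hash)→760, (A,merge)→1040, (B,merge)→1070, (A,hash)→1220, (A,nl)→4050, (B,nl)→4080; best=760 via (B,hash)
  {ABC}: card=32000; try (A,hash)→6520, (C,hash)→8360, (C,merge)→8760, (A,merge)→54040, (C,nl)→160760, (A,nl)→321400; best=6520 via (A,hash)

6520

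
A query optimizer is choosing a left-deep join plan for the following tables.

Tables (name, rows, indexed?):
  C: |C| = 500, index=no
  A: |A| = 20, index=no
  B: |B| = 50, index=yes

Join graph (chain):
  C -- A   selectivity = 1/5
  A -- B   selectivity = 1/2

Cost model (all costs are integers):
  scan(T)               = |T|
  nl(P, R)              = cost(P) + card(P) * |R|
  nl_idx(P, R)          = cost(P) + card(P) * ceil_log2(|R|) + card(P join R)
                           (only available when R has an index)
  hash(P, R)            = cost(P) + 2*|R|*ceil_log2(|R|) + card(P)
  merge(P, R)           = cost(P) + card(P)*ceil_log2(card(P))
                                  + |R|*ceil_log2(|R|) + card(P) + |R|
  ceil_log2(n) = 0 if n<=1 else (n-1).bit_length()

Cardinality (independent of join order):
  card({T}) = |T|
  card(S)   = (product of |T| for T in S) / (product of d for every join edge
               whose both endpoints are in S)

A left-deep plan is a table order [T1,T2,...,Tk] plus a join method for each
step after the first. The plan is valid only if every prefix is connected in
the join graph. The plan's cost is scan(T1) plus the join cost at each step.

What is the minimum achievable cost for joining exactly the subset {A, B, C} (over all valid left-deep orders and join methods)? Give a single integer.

3800

Selinger DP over subsets of {A,B,C}:
  {C}: scan cost=500, card=500
  {A}: scan cost=20, card=20
  {B}: scan cost=50, card=50
  {AC}: card=2000; try (A,hash)→1200, (C,merge)→5140, (A,merge)→5620, (C,hash)→9040, (C,nl)→10020, (A,nl)→10500; best=1200 via (A,hash)
  {AB}: card=500; try (A,hash)→300, (B,merge)→490, (A,merge)→520, (B,hash)→640, (B,nl_idx)→640, (B,nl)→1020 …(+1); best=300 via (A,hash)
  {ABC}: card=50000; try (B,hash)→3800, (C,hash)→9800, (C,merge)→10300, (B,merge)→25550, (B,nl_idx)→63200, (B,nl)→101200 …(+1); best=3800 via (B,hash)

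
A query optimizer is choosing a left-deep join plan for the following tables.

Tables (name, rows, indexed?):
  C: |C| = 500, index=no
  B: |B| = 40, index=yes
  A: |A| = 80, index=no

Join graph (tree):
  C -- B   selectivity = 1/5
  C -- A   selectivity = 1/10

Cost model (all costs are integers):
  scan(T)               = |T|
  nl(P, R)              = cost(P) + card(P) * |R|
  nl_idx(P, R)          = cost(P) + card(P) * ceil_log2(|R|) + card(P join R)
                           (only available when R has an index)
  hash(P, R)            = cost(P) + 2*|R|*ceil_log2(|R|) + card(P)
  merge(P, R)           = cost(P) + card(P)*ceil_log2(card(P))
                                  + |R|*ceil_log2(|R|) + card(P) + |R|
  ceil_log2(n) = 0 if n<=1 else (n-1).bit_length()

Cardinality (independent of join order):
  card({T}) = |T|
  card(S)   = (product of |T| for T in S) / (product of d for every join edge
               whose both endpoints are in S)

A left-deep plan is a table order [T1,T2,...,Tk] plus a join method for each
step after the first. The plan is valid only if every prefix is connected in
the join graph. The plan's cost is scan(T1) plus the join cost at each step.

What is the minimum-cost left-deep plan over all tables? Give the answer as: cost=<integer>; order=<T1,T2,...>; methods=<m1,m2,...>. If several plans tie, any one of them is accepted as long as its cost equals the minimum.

cost=6600; order=C,A,B; methods=hash,hash

Selinger DP (subsets sized 1..n):
  {C}: scan cost=500, card=500
  {B}: scan cost=40, card=40
  {A}: scan cost=80, card=80
  {BC}: card=4000; try (B,hash)→1480, (C,merge)→5320, (B,merge)→5780, (B,nl_idx)→7500, (C,hash)→9080, (C,nl)→20040 …(+1); best=1480 via (B,hash)
  {AC}: card=4000; try (A,hash)→2120, (C,merge)→5720, (A,merge)→6140, (C,hash)→9160, (C,nl)→40080, (A,nl)→40500; best=2120 via (A,hash)
  {ABC}: card=32000; try (B,hash)→6600, (A,hash)→6600, (A,merge)→54120, (B,merge)→54400, (B,nl_idx)→58120, (B,nl)→162120 …(+1); best=6600 via (B,hash)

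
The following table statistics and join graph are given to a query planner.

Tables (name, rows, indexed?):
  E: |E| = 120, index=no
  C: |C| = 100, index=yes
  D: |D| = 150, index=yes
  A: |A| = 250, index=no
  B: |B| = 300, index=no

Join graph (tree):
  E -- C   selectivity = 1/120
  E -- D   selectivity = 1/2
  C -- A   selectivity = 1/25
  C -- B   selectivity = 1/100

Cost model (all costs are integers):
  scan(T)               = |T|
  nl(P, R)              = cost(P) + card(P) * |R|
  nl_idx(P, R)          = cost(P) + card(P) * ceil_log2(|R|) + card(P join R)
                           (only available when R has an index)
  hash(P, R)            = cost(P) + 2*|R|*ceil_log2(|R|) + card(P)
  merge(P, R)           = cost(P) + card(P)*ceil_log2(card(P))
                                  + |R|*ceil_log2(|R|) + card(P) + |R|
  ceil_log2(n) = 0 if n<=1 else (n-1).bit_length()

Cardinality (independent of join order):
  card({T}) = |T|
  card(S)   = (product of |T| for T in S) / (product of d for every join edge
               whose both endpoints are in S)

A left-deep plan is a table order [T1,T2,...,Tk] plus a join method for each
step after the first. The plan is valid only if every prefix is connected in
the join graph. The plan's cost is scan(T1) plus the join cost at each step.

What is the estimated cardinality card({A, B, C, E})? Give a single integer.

3000

Tables in S: A(250), B(300), C(100), E(120)
Edges inside S: E-C(d=120), C-A(d=25), C-B(d=100)
numerator = 250 * 300 * 100 * 120 = 900000000
denominator = 120 * 25 * 100 = 300000
card(S) = 900000000 / 300000 = 3000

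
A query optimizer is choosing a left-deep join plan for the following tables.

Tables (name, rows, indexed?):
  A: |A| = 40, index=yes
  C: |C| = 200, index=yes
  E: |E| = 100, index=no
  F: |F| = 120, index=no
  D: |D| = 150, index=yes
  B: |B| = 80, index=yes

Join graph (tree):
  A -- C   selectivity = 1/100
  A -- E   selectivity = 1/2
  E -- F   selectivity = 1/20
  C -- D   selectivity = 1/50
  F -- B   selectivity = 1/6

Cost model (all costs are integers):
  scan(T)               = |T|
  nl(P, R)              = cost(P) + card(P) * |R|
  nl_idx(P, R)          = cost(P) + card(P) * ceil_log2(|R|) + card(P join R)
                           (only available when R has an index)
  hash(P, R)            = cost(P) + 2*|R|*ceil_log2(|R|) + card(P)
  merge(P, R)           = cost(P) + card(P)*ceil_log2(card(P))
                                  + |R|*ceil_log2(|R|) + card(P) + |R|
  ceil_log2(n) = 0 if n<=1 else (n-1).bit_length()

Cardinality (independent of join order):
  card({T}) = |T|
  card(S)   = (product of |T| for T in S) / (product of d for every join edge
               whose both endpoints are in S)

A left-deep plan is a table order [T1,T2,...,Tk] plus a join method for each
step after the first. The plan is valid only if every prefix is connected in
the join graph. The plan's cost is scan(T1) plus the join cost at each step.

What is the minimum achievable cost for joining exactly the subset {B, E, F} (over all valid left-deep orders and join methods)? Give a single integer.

Selinger DP over subsets of {B,E,F}:
  {E}: scan cost=100, card=100
  {F}: scan cost=120, card=120
  {B}: scan cost=80, card=80
  {EF}: card=600; try (E,hash)→1640, (F,merge)→1860, (F,hash)→1880, (E,merge)→1880, (F,nl)→12100, (E,nl)→12120; best=1640 via (E,hash)
  {BF}: card=1600; try (B,hash)→1360, (F,merge)→1680, (B,merge)→1720, (F,hash)→1840, (B,nl_idx)→2560, (F,nl)→9680 …(+1); best=1360 via (B,hash)
  {BEF}: card=8000; try (B,hash)→3360, (E,hash)→4360, (B,merge)→8880, (B,nl_idx)→13840, (E,merge)→21360, (B,nl)→49640 …(+1); best=3360 via (B,hash)

3360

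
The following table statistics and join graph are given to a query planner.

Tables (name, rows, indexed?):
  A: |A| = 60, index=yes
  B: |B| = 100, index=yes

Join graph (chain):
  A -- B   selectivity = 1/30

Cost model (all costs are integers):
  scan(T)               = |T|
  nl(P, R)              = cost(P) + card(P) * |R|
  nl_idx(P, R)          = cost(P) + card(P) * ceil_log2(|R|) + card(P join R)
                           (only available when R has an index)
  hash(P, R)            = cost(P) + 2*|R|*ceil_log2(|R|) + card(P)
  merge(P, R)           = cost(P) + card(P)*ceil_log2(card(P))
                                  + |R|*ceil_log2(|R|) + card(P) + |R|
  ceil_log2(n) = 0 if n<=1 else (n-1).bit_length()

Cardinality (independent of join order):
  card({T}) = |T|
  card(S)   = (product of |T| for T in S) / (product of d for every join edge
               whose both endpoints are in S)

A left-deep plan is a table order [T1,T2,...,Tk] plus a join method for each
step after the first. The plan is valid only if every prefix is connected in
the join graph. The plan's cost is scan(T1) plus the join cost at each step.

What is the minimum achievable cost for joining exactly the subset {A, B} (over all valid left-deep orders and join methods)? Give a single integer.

Selinger DP over subsets of {A,B}:
  {A}: scan cost=60, card=60
  {B}: scan cost=100, card=100
  {AB}: card=200; try (B,nl_idx)→680, (A,nl_idx)→900, (A,hash)→920, (B,merge)→1280, (A,merge)→1320, (B,hash)→1520 …(+2); best=680 via (B,nl_idx)

680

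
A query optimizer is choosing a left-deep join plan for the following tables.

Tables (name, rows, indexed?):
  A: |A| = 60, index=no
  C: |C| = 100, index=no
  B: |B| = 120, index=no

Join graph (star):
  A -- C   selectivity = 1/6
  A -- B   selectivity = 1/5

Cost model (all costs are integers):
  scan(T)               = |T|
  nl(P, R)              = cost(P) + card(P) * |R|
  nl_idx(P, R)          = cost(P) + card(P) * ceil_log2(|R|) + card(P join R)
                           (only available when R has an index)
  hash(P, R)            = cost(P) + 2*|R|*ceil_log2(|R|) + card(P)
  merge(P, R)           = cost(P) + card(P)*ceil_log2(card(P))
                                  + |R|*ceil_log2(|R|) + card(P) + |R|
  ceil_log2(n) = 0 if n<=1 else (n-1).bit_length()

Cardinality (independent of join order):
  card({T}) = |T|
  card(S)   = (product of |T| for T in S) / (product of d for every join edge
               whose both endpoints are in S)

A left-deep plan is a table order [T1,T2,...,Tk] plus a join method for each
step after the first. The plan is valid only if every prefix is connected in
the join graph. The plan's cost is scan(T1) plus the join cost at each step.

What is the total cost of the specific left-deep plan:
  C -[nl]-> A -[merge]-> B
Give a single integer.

step 1: scan C: cost=100, card=100
step 2: join A via nl
    card(P join A) = 100*60/(6) = 1000
    cost = 100 + 100*60 = 6100
step 3: join B via merge
    card(P join B) = 1000*120/(5) = 24000
    cost = 6100 + 1000*10 + 120*7 + 1000 + 120 = 18060

18060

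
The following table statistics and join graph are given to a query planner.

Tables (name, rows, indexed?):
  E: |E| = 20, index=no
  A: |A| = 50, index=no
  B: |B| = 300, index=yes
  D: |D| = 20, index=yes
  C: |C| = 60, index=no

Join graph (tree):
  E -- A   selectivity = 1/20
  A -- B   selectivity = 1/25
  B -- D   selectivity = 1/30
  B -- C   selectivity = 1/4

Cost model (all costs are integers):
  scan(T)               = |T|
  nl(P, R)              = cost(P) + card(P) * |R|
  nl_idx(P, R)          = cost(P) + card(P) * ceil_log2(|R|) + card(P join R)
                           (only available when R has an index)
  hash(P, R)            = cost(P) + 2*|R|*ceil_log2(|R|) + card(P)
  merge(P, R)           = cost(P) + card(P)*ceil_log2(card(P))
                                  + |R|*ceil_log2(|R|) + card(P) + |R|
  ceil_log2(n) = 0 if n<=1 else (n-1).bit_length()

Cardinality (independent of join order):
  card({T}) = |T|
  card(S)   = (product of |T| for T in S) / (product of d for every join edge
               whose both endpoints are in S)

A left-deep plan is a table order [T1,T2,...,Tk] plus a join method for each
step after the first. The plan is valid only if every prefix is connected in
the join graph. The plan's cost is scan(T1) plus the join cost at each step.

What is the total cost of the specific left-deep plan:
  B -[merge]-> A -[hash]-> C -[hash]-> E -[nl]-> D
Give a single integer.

step 1: scan B: cost=300, card=300
step 2: join A via merge
    card(P join A) = 300*50/(25) = 600
    cost = 300 + 300*9 + 50*6 + 300 + 50 = 3650
step 3: join C via hash
    card(P join C) = 600*60/(4) = 9000
    cost = 3650 + 2*60*6 + 600 = 4970
step 4: join E via hash
    card(P join E) = 9000*20/(20) = 9000
    cost = 4970 + 2*20*5 + 9000 = 14170
step 5: join D via nl
    card(P join D) = 9000*20/(30) = 6000
    cost = 14170 + 9000*20 = 194170

194170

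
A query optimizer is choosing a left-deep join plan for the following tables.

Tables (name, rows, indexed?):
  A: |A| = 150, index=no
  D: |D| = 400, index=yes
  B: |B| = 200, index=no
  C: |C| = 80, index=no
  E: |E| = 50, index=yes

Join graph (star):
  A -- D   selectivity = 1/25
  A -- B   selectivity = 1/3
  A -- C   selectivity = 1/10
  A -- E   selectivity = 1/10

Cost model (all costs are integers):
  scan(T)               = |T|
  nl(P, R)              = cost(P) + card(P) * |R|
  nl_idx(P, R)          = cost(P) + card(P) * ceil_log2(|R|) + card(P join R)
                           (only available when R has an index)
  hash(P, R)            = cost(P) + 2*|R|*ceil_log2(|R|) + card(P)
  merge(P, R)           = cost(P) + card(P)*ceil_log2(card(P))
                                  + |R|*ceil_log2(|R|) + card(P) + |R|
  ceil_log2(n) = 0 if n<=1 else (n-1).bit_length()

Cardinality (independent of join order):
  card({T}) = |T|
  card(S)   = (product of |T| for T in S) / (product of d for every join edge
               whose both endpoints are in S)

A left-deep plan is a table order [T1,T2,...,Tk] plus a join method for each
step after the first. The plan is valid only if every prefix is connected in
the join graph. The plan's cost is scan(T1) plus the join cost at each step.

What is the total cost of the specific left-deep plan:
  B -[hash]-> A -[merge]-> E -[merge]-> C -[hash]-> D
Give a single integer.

1410990

step 1: scan B: cost=200, card=200
step 2: join A via hash
    card(P join A) = 200*150/(3) = 10000
    cost = 200 + 2*150*8 + 200 = 2800
step 3: join E via merge
    card(P join E) = 10000*50/(10) = 50000
    cost = 2800 + 10000*14 + 50*6 + 10000 + 50 = 153150
step 4: join C via merge
    card(P join C) = 50000*80/(10) = 400000
    cost = 153150 + 50000*16 + 80*7 + 50000 + 80 = 1003790
step 5: join D via hash
    card(P join D) = 400000*400/(25) = 6400000
    cost = 1003790 + 2*400*9 + 400000 = 1410990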